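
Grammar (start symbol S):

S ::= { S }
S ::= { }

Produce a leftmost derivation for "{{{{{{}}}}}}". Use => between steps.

S=>{S}=>{{S}}=>{{{S}}}=>{{{{S}}}}=>{{{{{S}}}}}=>{{{{{{}}}}}}

S => {S}   [S ::= { S }]
{S} => {{S}}   [S ::= { S }]
{{S}} => {{{S}}}   [S ::= { S }]
{{{S}}} => {{{{S}}}}   [S ::= { S }]
{{{{S}}}} => {{{{{S}}}}}   [S ::= { S }]
{{{{{S}}}}} => {{{{{{}}}}}}   [S ::= { }]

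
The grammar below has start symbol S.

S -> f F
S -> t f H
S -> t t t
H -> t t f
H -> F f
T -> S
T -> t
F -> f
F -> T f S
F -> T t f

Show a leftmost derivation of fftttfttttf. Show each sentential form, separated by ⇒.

S ⇒ fF ⇒ fTtf ⇒ fStf ⇒ ffFtf ⇒ ffTfStf ⇒ ffSfStf ⇒ fftttfStf ⇒ fftttfttttf

S ⇒ fF   [S -> f F]
fF ⇒ fTtf   [F -> T t f]
fTtf ⇒ fStf   [T -> S]
fStf ⇒ ffFtf   [S -> f F]
ffFtf ⇒ ffTfStf   [F -> T f S]
ffTfStf ⇒ ffSfStf   [T -> S]
ffSfStf ⇒ fftttfStf   [S -> t t t]
fftttfStf ⇒ fftttfttttf   [S -> t t t]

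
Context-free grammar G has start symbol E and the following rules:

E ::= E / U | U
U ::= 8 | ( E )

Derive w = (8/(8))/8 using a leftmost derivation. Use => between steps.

E => E/U => U/U => (E)/U => (E/U)/U => (U/U)/U => (8/U)/U => (8/(E))/U => (8/(U))/U => (8/(8))/U => (8/(8))/8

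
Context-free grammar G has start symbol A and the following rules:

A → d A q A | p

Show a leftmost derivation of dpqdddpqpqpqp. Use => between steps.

A => dAqA   [A → d A q A]
dAqA => dpqA   [A → p]
dpqA => dpqdAqA   [A → d A q A]
dpqdAqA => dpqddAqAqA   [A → d A q A]
dpqddAqAqA => dpqdddAqAqAqA   [A → d A q A]
dpqdddAqAqAqA => dpqdddpqAqAqA   [A → p]
dpqdddpqAqAqA => dpqdddpqpqAqA   [A → p]
dpqdddpqpqAqA => dpqdddpqpqpqA   [A → p]
dpqdddpqpqpqA => dpqdddpqpqpqp   [A → p]

A => dAqA => dpqA => dpqdAqA => dpqddAqAqA => dpqdddAqAqAqA => dpqdddpqAqAqA => dpqdddpqpqAqA => dpqdddpqpqpqA => dpqdddpqpqpqp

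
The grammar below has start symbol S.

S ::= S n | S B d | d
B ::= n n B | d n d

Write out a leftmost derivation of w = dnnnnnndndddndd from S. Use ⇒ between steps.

S ⇒ SBd   [S ::= S B d]
SBd ⇒ SBdBd   [S ::= S B d]
SBdBd ⇒ dBdBd   [S ::= d]
dBdBd ⇒ dnnBdBd   [B ::= n n B]
dnnBdBd ⇒ dnnnnBdBd   [B ::= n n B]
dnnnnBdBd ⇒ dnnnnnnBdBd   [B ::= n n B]
dnnnnnnBdBd ⇒ dnnnnnndnddBd   [B ::= d n d]
dnnnnnndnddBd ⇒ dnnnnnndndddndd   [B ::= d n d]

S⇒SBd⇒SBdBd⇒dBdBd⇒dnnBdBd⇒dnnnnBdBd⇒dnnnnnnBdBd⇒dnnnnnndnddBd⇒dnnnnnndndddndd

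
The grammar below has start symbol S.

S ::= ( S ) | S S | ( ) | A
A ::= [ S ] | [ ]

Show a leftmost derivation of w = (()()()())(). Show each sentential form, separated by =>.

S => SS => (S)S => (SS)S => (SSS)S => (SSSS)S => (()SSS)S => (()()SS)S => (()()()S)S => (()()()())S => (()()()())()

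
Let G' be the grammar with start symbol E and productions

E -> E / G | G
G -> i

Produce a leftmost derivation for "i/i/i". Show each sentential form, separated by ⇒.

E ⇒ E/G   [E -> E / G]
E/G ⇒ E/G/G   [E -> E / G]
E/G/G ⇒ G/G/G   [E -> G]
G/G/G ⇒ i/G/G   [G -> i]
i/G/G ⇒ i/i/G   [G -> i]
i/i/G ⇒ i/i/i   [G -> i]

E ⇒ E/G ⇒ E/G/G ⇒ G/G/G ⇒ i/G/G ⇒ i/i/G ⇒ i/i/i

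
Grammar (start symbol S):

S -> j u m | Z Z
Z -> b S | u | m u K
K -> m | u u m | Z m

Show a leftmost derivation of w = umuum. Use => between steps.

S=>ZZ=>uZ=>umuK=>umuZm=>umuum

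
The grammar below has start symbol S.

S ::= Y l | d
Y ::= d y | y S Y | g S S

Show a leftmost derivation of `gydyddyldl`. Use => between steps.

S => Yl => gSSl => gYlSl => gySYlSl => gydYlSl => gydySYlSl => gydydYlSl => gydyddylSl => gydyddyldl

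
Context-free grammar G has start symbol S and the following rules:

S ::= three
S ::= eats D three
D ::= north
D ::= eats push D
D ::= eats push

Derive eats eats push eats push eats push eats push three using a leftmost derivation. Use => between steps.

S => eats D three => eats eats push D three => eats eats push eats push D three => eats eats push eats push eats push D three => eats eats push eats push eats push eats push three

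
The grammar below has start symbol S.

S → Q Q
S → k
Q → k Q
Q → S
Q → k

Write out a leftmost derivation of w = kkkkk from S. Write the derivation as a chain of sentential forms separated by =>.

S => QQ => kQQ => kSQ => kQQQ => kkQQ => kkSQ => kkkQ => kkkkQ => kkkkk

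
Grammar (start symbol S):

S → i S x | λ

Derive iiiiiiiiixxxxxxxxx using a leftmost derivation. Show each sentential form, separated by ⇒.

S ⇒ iSx ⇒ iiSxx ⇒ iiiSxxx ⇒ iiiiSxxxx ⇒ iiiiiSxxxxx ⇒ iiiiiiSxxxxxx ⇒ iiiiiiiSxxxxxxx ⇒ iiiiiiiiSxxxxxxxx ⇒ iiiiiiiiiSxxxxxxxxx ⇒ iiiiiiiiixxxxxxxxx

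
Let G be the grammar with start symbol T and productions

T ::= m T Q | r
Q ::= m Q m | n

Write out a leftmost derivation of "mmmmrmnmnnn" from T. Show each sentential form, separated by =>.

T => mTQ   [T ::= m T Q]
mTQ => mmTQQ   [T ::= m T Q]
mmTQQ => mmmTQQQ   [T ::= m T Q]
mmmTQQQ => mmmmTQQQQ   [T ::= m T Q]
mmmmTQQQQ => mmmmrQQQQ   [T ::= r]
mmmmrQQQQ => mmmmrmQmQQQ   [Q ::= m Q m]
mmmmrmQmQQQ => mmmmrmnmQQQ   [Q ::= n]
mmmmrmnmQQQ => mmmmrmnmnQQ   [Q ::= n]
mmmmrmnmnQQ => mmmmrmnmnnQ   [Q ::= n]
mmmmrmnmnnQ => mmmmrmnmnnn   [Q ::= n]

T => mTQ => mmTQQ => mmmTQQQ => mmmmTQQQQ => mmmmrQQQQ => mmmmrmQmQQQ => mmmmrmnmQQQ => mmmmrmnmnQQ => mmmmrmnmnnQ => mmmmrmnmnnn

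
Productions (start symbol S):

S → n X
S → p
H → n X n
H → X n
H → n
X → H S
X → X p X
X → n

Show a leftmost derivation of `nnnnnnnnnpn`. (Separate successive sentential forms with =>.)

S => nX   [S → n X]
nX => nXpX   [X → X p X]
nXpX => nHSpX   [X → H S]
nHSpX => nnXnSpX   [H → n X n]
nnXnSpX => nnHSnSpX   [X → H S]
nnHSnSpX => nnXnSnSpX   [H → X n]
nnXnSnSpX => nnnnSnSpX   [X → n]
nnnnSnSpX => nnnnnXnSpX   [S → n X]
nnnnnXnSpX => nnnnnnnSpX   [X → n]
nnnnnnnSpX => nnnnnnnnXpX   [S → n X]
nnnnnnnnXpX => nnnnnnnnnpX   [X → n]
nnnnnnnnnpX => nnnnnnnnnpn   [X → n]

S=>nX=>nXpX=>nHSpX=>nnXnSpX=>nnHSnSpX=>nnXnSnSpX=>nnnnSnSpX=>nnnnnXnSpX=>nnnnnnnSpX=>nnnnnnnnXpX=>nnnnnnnnnpX=>nnnnnnnnnpn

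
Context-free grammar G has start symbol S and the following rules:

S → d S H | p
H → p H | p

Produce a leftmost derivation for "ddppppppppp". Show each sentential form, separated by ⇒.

S ⇒ dSH ⇒ ddSHH ⇒ ddpHH ⇒ ddppH ⇒ ddpppH ⇒ ddppppH ⇒ ddpppppH ⇒ ddppppppH ⇒ ddpppppppH ⇒ ddppppppppH ⇒ ddppppppppp

S ⇒ dSH   [S → d S H]
dSH ⇒ ddSHH   [S → d S H]
ddSHH ⇒ ddpHH   [S → p]
ddpHH ⇒ ddppH   [H → p]
ddppH ⇒ ddpppH   [H → p H]
ddpppH ⇒ ddppppH   [H → p H]
ddppppH ⇒ ddpppppH   [H → p H]
ddpppppH ⇒ ddppppppH   [H → p H]
ddppppppH ⇒ ddpppppppH   [H → p H]
ddpppppppH ⇒ ddppppppppH   [H → p H]
ddppppppppH ⇒ ddppppppppp   [H → p]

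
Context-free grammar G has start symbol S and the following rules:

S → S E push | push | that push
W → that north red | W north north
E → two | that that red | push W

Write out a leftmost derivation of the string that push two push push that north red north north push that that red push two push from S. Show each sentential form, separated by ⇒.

S ⇒ S E push   [S → S E push]
S E push ⇒ S E push E push   [S → S E push]
S E push E push ⇒ S E push E push E push   [S → S E push]
S E push E push E push ⇒ S E push E push E push E push   [S → S E push]
S E push E push E push E push ⇒ that push E push E push E push E push   [S → that push]
that push E push E push E push E push ⇒ that push two push E push E push E push   [E → two]
that push two push E push E push E push ⇒ that push two push push W push E push E push   [E → push W]
that push two push push W push E push E push ⇒ that push two push push W north north push E push E push   [W → W north north]
that push two push push W north north push E push E push ⇒ that push two push push that north red north north push E push E push   [W → that north red]
that push two push push that north red north north push E push E push ⇒ that push two push push that north red north north push that that red push E push   [E → that that red]
that push two push push that north red north north push that that red push E push ⇒ that push two push push that north red north north push that that red push two push   [E → two]

S ⇒ S E push ⇒ S E push E push ⇒ S E push E push E push ⇒ S E push E push E push E push ⇒ that push E push E push E push E push ⇒ that push two push E push E push E push ⇒ that push two push push W push E push E push ⇒ that push two push push W north north push E push E push ⇒ that push two push push that north red north north push E push E push ⇒ that push two push push that north red north north push that that red push E push ⇒ that push two push push that north red north north push that that red push two push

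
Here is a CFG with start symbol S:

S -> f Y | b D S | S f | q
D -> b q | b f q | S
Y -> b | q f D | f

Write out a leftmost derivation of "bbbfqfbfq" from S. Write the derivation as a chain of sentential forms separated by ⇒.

S ⇒ bDS   [S -> b D S]
bDS ⇒ bSS   [D -> S]
bSS ⇒ bSfS   [S -> S f]
bSfS ⇒ bbDSfS   [S -> b D S]
bbDSfS ⇒ bbbfqSfS   [D -> b f q]
bbbfqSfS ⇒ bbbfqfYfS   [S -> f Y]
bbbfqfYfS ⇒ bbbfqfbfS   [Y -> b]
bbbfqfbfS ⇒ bbbfqfbfq   [S -> q]

S ⇒ bDS ⇒ bSS ⇒ bSfS ⇒ bbDSfS ⇒ bbbfqSfS ⇒ bbbfqfYfS ⇒ bbbfqfbfS ⇒ bbbfqfbfq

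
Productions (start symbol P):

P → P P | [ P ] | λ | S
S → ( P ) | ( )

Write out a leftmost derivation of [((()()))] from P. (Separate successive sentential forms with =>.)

P => [P]   [P → [ P ]]
[P] => [S]   [P → S]
[S] => [(P)]   [S → ( P )]
[(P)] => [(S)]   [P → S]
[(S)] => [((P))]   [S → ( P )]
[((P))] => [((PP))]   [P → P P]
[((PP))] => [((SP))]   [P → S]
[((SP))] => [((()P))]   [S → ( )]
[((()P))] => [((()S))]   [P → S]
[((()S))] => [((()()))]   [S → ( )]

P=>[P]=>[S]=>[(P)]=>[(S)]=>[((P))]=>[((PP))]=>[((SP))]=>[((()P))]=>[((()S))]=>[((()()))]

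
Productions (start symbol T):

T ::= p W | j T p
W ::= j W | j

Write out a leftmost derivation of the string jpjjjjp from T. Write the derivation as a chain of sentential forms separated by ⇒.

T ⇒ jTp   [T ::= j T p]
jTp ⇒ jpWp   [T ::= p W]
jpWp ⇒ jpjWp   [W ::= j W]
jpjWp ⇒ jpjjWp   [W ::= j W]
jpjjWp ⇒ jpjjjWp   [W ::= j W]
jpjjjWp ⇒ jpjjjjp   [W ::= j]

T⇒jTp⇒jpWp⇒jpjWp⇒jpjjWp⇒jpjjjWp⇒jpjjjjp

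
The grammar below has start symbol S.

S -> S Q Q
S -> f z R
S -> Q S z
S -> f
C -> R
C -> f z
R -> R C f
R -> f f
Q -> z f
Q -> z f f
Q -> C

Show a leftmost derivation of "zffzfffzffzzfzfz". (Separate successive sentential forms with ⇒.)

S ⇒ QSz ⇒ zffSz ⇒ zffSQQz ⇒ zffQSzQQz ⇒ zffzffSzQQz ⇒ zffzfffzRzQQz ⇒ zffzfffzffzQQz ⇒ zffzfffzffzzfQz ⇒ zffzfffzffzzfzfz

S ⇒ QSz   [S -> Q S z]
QSz ⇒ zffSz   [Q -> z f f]
zffSz ⇒ zffSQQz   [S -> S Q Q]
zffSQQz ⇒ zffQSzQQz   [S -> Q S z]
zffQSzQQz ⇒ zffzffSzQQz   [Q -> z f f]
zffzffSzQQz ⇒ zffzfffzRzQQz   [S -> f z R]
zffzfffzRzQQz ⇒ zffzfffzffzQQz   [R -> f f]
zffzfffzffzQQz ⇒ zffzfffzffzzfQz   [Q -> z f]
zffzfffzffzzfQz ⇒ zffzfffzffzzfzfz   [Q -> z f]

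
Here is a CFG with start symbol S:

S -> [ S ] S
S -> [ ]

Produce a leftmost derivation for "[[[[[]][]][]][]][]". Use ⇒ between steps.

S⇒[S]S⇒[[S]S]S⇒[[[S]S]S]S⇒[[[[S]S]S]S]S⇒[[[[[]]S]S]S]S⇒[[[[[]][]]S]S]S⇒[[[[[]][]][]]S]S⇒[[[[[]][]][]][]]S⇒[[[[[]][]][]][]][]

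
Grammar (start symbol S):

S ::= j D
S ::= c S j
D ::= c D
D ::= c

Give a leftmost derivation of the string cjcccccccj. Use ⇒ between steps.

S ⇒ cSj   [S ::= c S j]
cSj ⇒ cjDj   [S ::= j D]
cjDj ⇒ cjcDj   [D ::= c D]
cjcDj ⇒ cjccDj   [D ::= c D]
cjccDj ⇒ cjcccDj   [D ::= c D]
cjcccDj ⇒ cjccccDj   [D ::= c D]
cjccccDj ⇒ cjcccccDj   [D ::= c D]
cjcccccDj ⇒ cjccccccDj   [D ::= c D]
cjccccccDj ⇒ cjcccccccj   [D ::= c]

S⇒cSj⇒cjDj⇒cjcDj⇒cjccDj⇒cjcccDj⇒cjccccDj⇒cjcccccDj⇒cjccccccDj⇒cjcccccccj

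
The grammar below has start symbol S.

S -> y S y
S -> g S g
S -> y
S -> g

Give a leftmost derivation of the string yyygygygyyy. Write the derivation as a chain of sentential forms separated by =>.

S => ySy   [S -> y S y]
ySy => yySyy   [S -> y S y]
yySyy => yyySyyy   [S -> y S y]
yyySyyy => yyygSgyyy   [S -> g S g]
yyygSgyyy => yyygySygyyy   [S -> y S y]
yyygySygyyy => yyygygygyyy   [S -> g]

S=>ySy=>yySyy=>yyySyyy=>yyygSgyyy=>yyygySygyyy=>yyygygygyyy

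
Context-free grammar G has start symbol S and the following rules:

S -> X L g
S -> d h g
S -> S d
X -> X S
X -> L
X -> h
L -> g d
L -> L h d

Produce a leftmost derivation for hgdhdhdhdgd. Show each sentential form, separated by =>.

S=>Sd=>XLgd=>hLgd=>hLhdgd=>hLhdhdgd=>hLhdhdhdgd=>hgdhdhdhdgd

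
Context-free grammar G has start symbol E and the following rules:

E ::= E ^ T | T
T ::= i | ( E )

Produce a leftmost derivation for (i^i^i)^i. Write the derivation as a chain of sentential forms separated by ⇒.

E ⇒ E^T ⇒ T^T ⇒ (E)^T ⇒ (E^T)^T ⇒ (E^T^T)^T ⇒ (T^T^T)^T ⇒ (i^T^T)^T ⇒ (i^i^T)^T ⇒ (i^i^i)^T ⇒ (i^i^i)^i

E ⇒ E^T   [E ::= E ^ T]
E^T ⇒ T^T   [E ::= T]
T^T ⇒ (E)^T   [T ::= ( E )]
(E)^T ⇒ (E^T)^T   [E ::= E ^ T]
(E^T)^T ⇒ (E^T^T)^T   [E ::= E ^ T]
(E^T^T)^T ⇒ (T^T^T)^T   [E ::= T]
(T^T^T)^T ⇒ (i^T^T)^T   [T ::= i]
(i^T^T)^T ⇒ (i^i^T)^T   [T ::= i]
(i^i^T)^T ⇒ (i^i^i)^T   [T ::= i]
(i^i^i)^T ⇒ (i^i^i)^i   [T ::= i]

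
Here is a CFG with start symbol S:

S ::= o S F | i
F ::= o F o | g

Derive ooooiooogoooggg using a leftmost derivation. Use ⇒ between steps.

S ⇒ oSF ⇒ ooSFF ⇒ oooSFFF ⇒ ooooSFFFF ⇒ ooooiFFFF ⇒ ooooioFoFFF ⇒ ooooiooFooFFF ⇒ ooooioooFoooFFF ⇒ ooooiooogoooFFF ⇒ ooooiooogooogFF ⇒ ooooiooogoooggF ⇒ ooooiooogoooggg

S ⇒ oSF   [S ::= o S F]
oSF ⇒ ooSFF   [S ::= o S F]
ooSFF ⇒ oooSFFF   [S ::= o S F]
oooSFFF ⇒ ooooSFFFF   [S ::= o S F]
ooooSFFFF ⇒ ooooiFFFF   [S ::= i]
ooooiFFFF ⇒ ooooioFoFFF   [F ::= o F o]
ooooioFoFFF ⇒ ooooiooFooFFF   [F ::= o F o]
ooooiooFooFFF ⇒ ooooioooFoooFFF   [F ::= o F o]
ooooioooFoooFFF ⇒ ooooiooogoooFFF   [F ::= g]
ooooiooogoooFFF ⇒ ooooiooogooogFF   [F ::= g]
ooooiooogooogFF ⇒ ooooiooogoooggF   [F ::= g]
ooooiooogoooggF ⇒ ooooiooogoooggg   [F ::= g]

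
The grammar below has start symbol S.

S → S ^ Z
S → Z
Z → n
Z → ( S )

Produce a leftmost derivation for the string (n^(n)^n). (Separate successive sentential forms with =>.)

S => Z => (S) => (S^Z) => (S^Z^Z) => (Z^Z^Z) => (n^Z^Z) => (n^(S)^Z) => (n^(Z)^Z) => (n^(n)^Z) => (n^(n)^n)

S => Z   [S → Z]
Z => (S)   [Z → ( S )]
(S) => (S^Z)   [S → S ^ Z]
(S^Z) => (S^Z^Z)   [S → S ^ Z]
(S^Z^Z) => (Z^Z^Z)   [S → Z]
(Z^Z^Z) => (n^Z^Z)   [Z → n]
(n^Z^Z) => (n^(S)^Z)   [Z → ( S )]
(n^(S)^Z) => (n^(Z)^Z)   [S → Z]
(n^(Z)^Z) => (n^(n)^Z)   [Z → n]
(n^(n)^Z) => (n^(n)^n)   [Z → n]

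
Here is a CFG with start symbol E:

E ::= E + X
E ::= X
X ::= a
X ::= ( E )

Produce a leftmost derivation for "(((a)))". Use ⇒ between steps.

E ⇒ X   [E ::= X]
X ⇒ (E)   [X ::= ( E )]
(E) ⇒ (X)   [E ::= X]
(X) ⇒ ((E))   [X ::= ( E )]
((E)) ⇒ ((X))   [E ::= X]
((X)) ⇒ (((E)))   [X ::= ( E )]
(((E))) ⇒ (((X)))   [E ::= X]
(((X))) ⇒ (((a)))   [X ::= a]

E⇒X⇒(E)⇒(X)⇒((E))⇒((X))⇒(((E)))⇒(((X)))⇒(((a)))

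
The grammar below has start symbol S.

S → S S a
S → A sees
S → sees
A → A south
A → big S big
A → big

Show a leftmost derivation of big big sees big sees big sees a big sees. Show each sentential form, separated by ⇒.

S ⇒ A sees   [S → A sees]
A sees ⇒ big S big sees   [A → big S big]
big S big sees ⇒ big S S a big sees   [S → S S a]
big S S a big sees ⇒ big A sees S a big sees   [S → A sees]
big A sees S a big sees ⇒ big big S big sees S a big sees   [A → big S big]
big big S big sees S a big sees ⇒ big big sees big sees S a big sees   [S → sees]
big big sees big sees S a big sees ⇒ big big sees big sees A sees a big sees   [S → A sees]
big big sees big sees A sees a big sees ⇒ big big sees big sees big sees a big sees   [A → big]

S ⇒ A sees ⇒ big S big sees ⇒ big S S a big sees ⇒ big A sees S a big sees ⇒ big big S big sees S a big sees ⇒ big big sees big sees S a big sees ⇒ big big sees big sees A sees a big sees ⇒ big big sees big sees big sees a big sees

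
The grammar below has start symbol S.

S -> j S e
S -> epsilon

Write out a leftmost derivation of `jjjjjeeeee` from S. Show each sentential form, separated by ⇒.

S⇒jSe⇒jjSee⇒jjjSeee⇒jjjjSeeee⇒jjjjjSeeeee⇒jjjjjeeeee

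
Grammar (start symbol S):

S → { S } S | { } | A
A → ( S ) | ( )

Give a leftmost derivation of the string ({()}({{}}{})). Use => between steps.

S => A => (S) => ({S}S) => ({A}S) => ({()}S) => ({()}A) => ({()}(S)) => ({()}({S}S)) => ({()}({{}}S)) => ({()}({{}}{}))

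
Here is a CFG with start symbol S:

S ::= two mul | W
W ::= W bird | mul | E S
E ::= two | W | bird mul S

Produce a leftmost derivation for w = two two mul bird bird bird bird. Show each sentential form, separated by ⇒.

S ⇒ W ⇒ W bird ⇒ W bird bird ⇒ W bird bird bird ⇒ W bird bird bird bird ⇒ E S bird bird bird bird ⇒ two S bird bird bird bird ⇒ two two mul bird bird bird bird

S ⇒ W   [S ::= W]
W ⇒ W bird   [W ::= W bird]
W bird ⇒ W bird bird   [W ::= W bird]
W bird bird ⇒ W bird bird bird   [W ::= W bird]
W bird bird bird ⇒ W bird bird bird bird   [W ::= W bird]
W bird bird bird bird ⇒ E S bird bird bird bird   [W ::= E S]
E S bird bird bird bird ⇒ two S bird bird bird bird   [E ::= two]
two S bird bird bird bird ⇒ two two mul bird bird bird bird   [S ::= two mul]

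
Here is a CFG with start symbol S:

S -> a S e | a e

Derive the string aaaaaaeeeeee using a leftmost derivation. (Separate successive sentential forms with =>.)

S => aSe   [S -> a S e]
aSe => aaSee   [S -> a S e]
aaSee => aaaSeee   [S -> a S e]
aaaSeee => aaaaSeeee   [S -> a S e]
aaaaSeeee => aaaaaSeeeee   [S -> a S e]
aaaaaSeeeee => aaaaaaeeeeee   [S -> a e]

S=>aSe=>aaSee=>aaaSeee=>aaaaSeeee=>aaaaaSeeeee=>aaaaaaeeeeee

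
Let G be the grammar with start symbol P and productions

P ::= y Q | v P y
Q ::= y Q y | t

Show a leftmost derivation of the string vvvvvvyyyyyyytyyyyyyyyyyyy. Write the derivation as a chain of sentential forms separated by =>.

P => vPy   [P ::= v P y]
vPy => vvPyy   [P ::= v P y]
vvPyy => vvvPyyy   [P ::= v P y]
vvvPyyy => vvvvPyyyy   [P ::= v P y]
vvvvPyyyy => vvvvvPyyyyy   [P ::= v P y]
vvvvvPyyyyy => vvvvvvPyyyyyy   [P ::= v P y]
vvvvvvPyyyyyy => vvvvvvyQyyyyyy   [P ::= y Q]
vvvvvvyQyyyyyy => vvvvvvyyQyyyyyyy   [Q ::= y Q y]
vvvvvvyyQyyyyyyy => vvvvvvyyyQyyyyyyyy   [Q ::= y Q y]
vvvvvvyyyQyyyyyyyy => vvvvvvyyyyQyyyyyyyyy   [Q ::= y Q y]
vvvvvvyyyyQyyyyyyyyy => vvvvvvyyyyyQyyyyyyyyyy   [Q ::= y Q y]
vvvvvvyyyyyQyyyyyyyyyy => vvvvvvyyyyyyQyyyyyyyyyyy   [Q ::= y Q y]
vvvvvvyyyyyyQyyyyyyyyyyy => vvvvvvyyyyyyyQyyyyyyyyyyyy   [Q ::= y Q y]
vvvvvvyyyyyyyQyyyyyyyyyyyy => vvvvvvyyyyyyytyyyyyyyyyyyy   [Q ::= t]

P => vPy => vvPyy => vvvPyyy => vvvvPyyyy => vvvvvPyyyyy => vvvvvvPyyyyyy => vvvvvvyQyyyyyy => vvvvvvyyQyyyyyyy => vvvvvvyyyQyyyyyyyy => vvvvvvyyyyQyyyyyyyyy => vvvvvvyyyyyQyyyyyyyyyy => vvvvvvyyyyyyQyyyyyyyyyyy => vvvvvvyyyyyyyQyyyyyyyyyyyy => vvvvvvyyyyyyytyyyyyyyyyyyy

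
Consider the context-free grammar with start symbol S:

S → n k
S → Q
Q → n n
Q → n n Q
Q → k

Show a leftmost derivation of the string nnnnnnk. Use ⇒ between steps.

S ⇒ Q ⇒ nnQ ⇒ nnnnQ ⇒ nnnnnnQ ⇒ nnnnnnk

S ⇒ Q   [S → Q]
Q ⇒ nnQ   [Q → n n Q]
nnQ ⇒ nnnnQ   [Q → n n Q]
nnnnQ ⇒ nnnnnnQ   [Q → n n Q]
nnnnnnQ ⇒ nnnnnnk   [Q → k]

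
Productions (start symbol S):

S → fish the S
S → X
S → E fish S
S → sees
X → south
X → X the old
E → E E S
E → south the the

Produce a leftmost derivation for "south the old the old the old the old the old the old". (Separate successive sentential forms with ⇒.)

S ⇒ X ⇒ X the old ⇒ X the old the old ⇒ X the old the old the old ⇒ X the old the old the old the old ⇒ X the old the old the old the old the old ⇒ X the old the old the old the old the old the old ⇒ south the old the old the old the old the old the old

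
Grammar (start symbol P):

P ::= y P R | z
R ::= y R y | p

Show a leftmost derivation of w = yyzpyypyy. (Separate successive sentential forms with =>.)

P=>yPR=>yyPRR=>yyzRR=>yyzpR=>yyzpyRy=>yyzpyyRyy=>yyzpyypyy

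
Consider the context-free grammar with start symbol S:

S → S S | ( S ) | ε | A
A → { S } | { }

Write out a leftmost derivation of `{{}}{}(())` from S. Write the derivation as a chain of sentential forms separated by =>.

S => SS   [S → S S]
SS => SSS   [S → S S]
SSS => SSSS   [S → S S]
SSSS => ASSS   [S → A]
ASSS => {S}SSS   [A → { S }]
{S}SSS => {A}SSS   [S → A]
{A}SSS => {{S}}SSS   [A → { S }]
{{S}}SSS => {{}}SSS   [S → ε]
{{}}SSS => {{}}ASS   [S → A]
{{}}ASS => {{}}{}SS   [A → { }]
{{}}{}SS => {{}}{}(S)S   [S → ( S )]
{{}}{}(S)S => {{}}{}((S))S   [S → ( S )]
{{}}{}((S))S => {{}}{}(())S   [S → ε]
{{}}{}(())S => {{}}{}(())   [S → ε]

S => SS => SSS => SSSS => ASSS => {S}SSS => {A}SSS => {{S}}SSS => {{}}SSS => {{}}ASS => {{}}{}SS => {{}}{}(S)S => {{}}{}((S))S => {{}}{}(())S => {{}}{}(())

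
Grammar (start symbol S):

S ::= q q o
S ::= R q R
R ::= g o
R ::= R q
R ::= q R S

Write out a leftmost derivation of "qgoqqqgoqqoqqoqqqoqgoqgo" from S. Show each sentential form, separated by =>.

S => RqR   [S ::= R q R]
RqR => qRSqR   [R ::= q R S]
qRSqR => qgoSqR   [R ::= g o]
qgoSqR => qgoRqRqR   [S ::= R q R]
qgoRqRqR => qgoqRSqRqR   [R ::= q R S]
qgoqRSqRqR => qgoqRqSqRqR   [R ::= R q]
qgoqRqSqRqR => qgoqqRSqSqRqR   [R ::= q R S]
qgoqqRSqSqRqR => qgoqqqRSSqSqRqR   [R ::= q R S]
qgoqqqRSSqSqRqR => qgoqqqgoSSqSqRqR   [R ::= g o]
qgoqqqgoSSqSqRqR => qgoqqqgoqqoSqSqRqR   [S ::= q q o]
qgoqqqgoqqoSqSqRqR => qgoqqqgoqqoqqoqSqRqR   [S ::= q q o]
qgoqqqgoqqoqqoqSqRqR => qgoqqqgoqqoqqoqqqoqRqR   [S ::= q q o]
qgoqqqgoqqoqqoqqqoqRqR => qgoqqqgoqqoqqoqqqoqgoqR   [R ::= g o]
qgoqqqgoqqoqqoqqqoqgoqR => qgoqqqgoqqoqqoqqqoqgoqgo   [R ::= g o]

S=>RqR=>qRSqR=>qgoSqR=>qgoRqRqR=>qgoqRSqRqR=>qgoqRqSqRqR=>qgoqqRSqSqRqR=>qgoqqqRSSqSqRqR=>qgoqqqgoSSqSqRqR=>qgoqqqgoqqoSqSqRqR=>qgoqqqgoqqoqqoqSqRqR=>qgoqqqgoqqoqqoqqqoqRqR=>qgoqqqgoqqoqqoqqqoqgoqR=>qgoqqqgoqqoqqoqqqoqgoqgo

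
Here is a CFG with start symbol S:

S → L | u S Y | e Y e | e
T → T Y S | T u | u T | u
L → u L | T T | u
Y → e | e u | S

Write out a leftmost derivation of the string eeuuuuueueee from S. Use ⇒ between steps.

S ⇒ eYe   [S → e Y e]
eYe ⇒ eSe   [Y → S]
eSe ⇒ eeYee   [S → e Y e]
eeYee ⇒ eeSee   [Y → S]
eeSee ⇒ eeLee   [S → L]
eeLee ⇒ eeuLee   [L → u L]
eeuLee ⇒ eeuTTee   [L → T T]
eeuTTee ⇒ eeuTuTee   [T → T u]
eeuTuTee ⇒ eeuTuuTee   [T → T u]
eeuTuuTee ⇒ eeuuuuTee   [T → u]
eeuuuuTee ⇒ eeuuuuTYSee   [T → T Y S]
eeuuuuTYSee ⇒ eeuuuuuYSee   [T → u]
eeuuuuuYSee ⇒ eeuuuuueuSee   [Y → e u]
eeuuuuueuSee ⇒ eeuuuuueueee   [S → e]

S ⇒ eYe ⇒ eSe ⇒ eeYee ⇒ eeSee ⇒ eeLee ⇒ eeuLee ⇒ eeuTTee ⇒ eeuTuTee ⇒ eeuTuuTee ⇒ eeuuuuTee ⇒ eeuuuuTYSee ⇒ eeuuuuuYSee ⇒ eeuuuuueuSee ⇒ eeuuuuueueee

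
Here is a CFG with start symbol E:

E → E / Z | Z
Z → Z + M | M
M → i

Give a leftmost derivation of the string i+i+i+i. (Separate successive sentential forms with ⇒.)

E ⇒ Z   [E → Z]
Z ⇒ Z+M   [Z → Z + M]
Z+M ⇒ Z+M+M   [Z → Z + M]
Z+M+M ⇒ Z+M+M+M   [Z → Z + M]
Z+M+M+M ⇒ M+M+M+M   [Z → M]
M+M+M+M ⇒ i+M+M+M   [M → i]
i+M+M+M ⇒ i+i+M+M   [M → i]
i+i+M+M ⇒ i+i+i+M   [M → i]
i+i+i+M ⇒ i+i+i+i   [M → i]

E ⇒ Z ⇒ Z+M ⇒ Z+M+M ⇒ Z+M+M+M ⇒ M+M+M+M ⇒ i+M+M+M ⇒ i+i+M+M ⇒ i+i+i+M ⇒ i+i+i+i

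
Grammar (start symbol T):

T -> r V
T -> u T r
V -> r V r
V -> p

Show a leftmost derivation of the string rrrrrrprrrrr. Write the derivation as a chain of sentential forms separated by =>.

T => rV   [T -> r V]
rV => rrVr   [V -> r V r]
rrVr => rrrVrr   [V -> r V r]
rrrVrr => rrrrVrrr   [V -> r V r]
rrrrVrrr => rrrrrVrrrr   [V -> r V r]
rrrrrVrrrr => rrrrrrVrrrrr   [V -> r V r]
rrrrrrVrrrrr => rrrrrrprrrrr   [V -> p]

T=>rV=>rrVr=>rrrVrr=>rrrrVrrr=>rrrrrVrrrr=>rrrrrrVrrrrr=>rrrrrrprrrrr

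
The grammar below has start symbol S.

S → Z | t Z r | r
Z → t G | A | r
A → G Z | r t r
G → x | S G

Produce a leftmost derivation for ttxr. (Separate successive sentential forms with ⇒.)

S ⇒ tZr ⇒ ttGr ⇒ ttxr

S ⇒ tZr   [S → t Z r]
tZr ⇒ ttGr   [Z → t G]
ttGr ⇒ ttxr   [G → x]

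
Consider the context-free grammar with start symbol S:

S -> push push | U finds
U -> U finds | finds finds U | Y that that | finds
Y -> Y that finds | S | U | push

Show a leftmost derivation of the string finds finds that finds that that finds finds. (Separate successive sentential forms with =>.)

S => U finds   [S -> U finds]
U finds => U finds finds   [U -> U finds]
U finds finds => Y that that finds finds   [U -> Y that that]
Y that that finds finds => Y that finds that that finds finds   [Y -> Y that finds]
Y that finds that that finds finds => S that finds that that finds finds   [Y -> S]
S that finds that that finds finds => U finds that finds that that finds finds   [S -> U finds]
U finds that finds that that finds finds => finds finds that finds that that finds finds   [U -> finds]

S => U finds => U finds finds => Y that that finds finds => Y that finds that that finds finds => S that finds that that finds finds => U finds that finds that that finds finds => finds finds that finds that that finds finds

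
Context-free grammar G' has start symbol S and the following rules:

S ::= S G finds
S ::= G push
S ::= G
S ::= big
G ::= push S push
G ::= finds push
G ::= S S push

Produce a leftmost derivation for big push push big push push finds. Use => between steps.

S => S G finds => big G finds => big push S push finds => big push G push finds => big push push S push push finds => big push push big push push finds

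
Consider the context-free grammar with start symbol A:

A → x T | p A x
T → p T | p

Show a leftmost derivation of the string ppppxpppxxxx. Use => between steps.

A => pAx   [A → p A x]
pAx => ppAxx   [A → p A x]
ppAxx => pppAxxx   [A → p A x]
pppAxxx => ppppAxxxx   [A → p A x]
ppppAxxxx => ppppxTxxxx   [A → x T]
ppppxTxxxx => ppppxpTxxxx   [T → p T]
ppppxpTxxxx => ppppxppTxxxx   [T → p T]
ppppxppTxxxx => ppppxpppxxxx   [T → p]

A=>pAx=>ppAxx=>pppAxxx=>ppppAxxxx=>ppppxTxxxx=>ppppxpTxxxx=>ppppxppTxxxx=>ppppxpppxxxx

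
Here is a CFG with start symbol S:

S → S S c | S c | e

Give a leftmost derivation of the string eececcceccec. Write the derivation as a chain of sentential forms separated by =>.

S=>SSc=>ScSc=>SSccSc=>SScSccSc=>eScSccSc=>eSSccSccSc=>eScSccSccSc=>eecSccSccSc=>eecScccSccSc=>eececccSccSc=>eececcceccSc=>eececcceccec

S => SSc   [S → S S c]
SSc => ScSc   [S → S c]
ScSc => SSccSc   [S → S S c]
SSccSc => SScSccSc   [S → S S c]
SScSccSc => eScSccSc   [S → e]
eScSccSc => eSSccSccSc   [S → S S c]
eSSccSccSc => eScSccSccSc   [S → S c]
eScSccSccSc => eecSccSccSc   [S → e]
eecSccSccSc => eecScccSccSc   [S → S c]
eecScccSccSc => eececccSccSc   [S → e]
eececccSccSc => eececcceccSc   [S → e]
eececcceccSc => eececcceccec   [S → e]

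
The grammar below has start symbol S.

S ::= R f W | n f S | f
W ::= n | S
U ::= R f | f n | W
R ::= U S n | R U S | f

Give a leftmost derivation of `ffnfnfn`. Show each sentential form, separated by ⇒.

S ⇒ RfW   [S ::= R f W]
RfW ⇒ USnfW   [R ::= U S n]
USnfW ⇒ WSnfW   [U ::= W]
WSnfW ⇒ SSnfW   [W ::= S]
SSnfW ⇒ RfWSnfW   [S ::= R f W]
RfWSnfW ⇒ ffWSnfW   [R ::= f]
ffWSnfW ⇒ ffnSnfW   [W ::= n]
ffnSnfW ⇒ ffnfnfW   [S ::= f]
ffnfnfW ⇒ ffnfnfn   [W ::= n]

S ⇒ RfW ⇒ USnfW ⇒ WSnfW ⇒ SSnfW ⇒ RfWSnfW ⇒ ffWSnfW ⇒ ffnSnfW ⇒ ffnfnfW ⇒ ffnfnfn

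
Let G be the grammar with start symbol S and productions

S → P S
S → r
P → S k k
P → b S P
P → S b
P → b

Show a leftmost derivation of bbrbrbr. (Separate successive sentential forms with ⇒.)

S ⇒ PS   [S → P S]
PS ⇒ bSPS   [P → b S P]
bSPS ⇒ bPSPS   [S → P S]
bPSPS ⇒ bSbSPS   [P → S b]
bSbSPS ⇒ bPSbSPS   [S → P S]
bPSbSPS ⇒ bbSbSPS   [P → b]
bbSbSPS ⇒ bbrbSPS   [S → r]
bbrbSPS ⇒ bbrbrPS   [S → r]
bbrbrPS ⇒ bbrbrbS   [P → b]
bbrbrbS ⇒ bbrbrbr   [S → r]

S ⇒ PS ⇒ bSPS ⇒ bPSPS ⇒ bSbSPS ⇒ bPSbSPS ⇒ bbSbSPS ⇒ bbrbSPS ⇒ bbrbrPS ⇒ bbrbrbS ⇒ bbrbrbr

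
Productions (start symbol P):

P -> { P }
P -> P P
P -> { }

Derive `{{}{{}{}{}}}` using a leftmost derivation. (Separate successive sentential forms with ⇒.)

P ⇒ {P} ⇒ {PP} ⇒ {{}P} ⇒ {{}{P}} ⇒ {{}{PP}} ⇒ {{}{PPP}} ⇒ {{}{{}PP}} ⇒ {{}{{}{}P}} ⇒ {{}{{}{}{}}}

P ⇒ {P}   [P -> { P }]
{P} ⇒ {PP}   [P -> P P]
{PP} ⇒ {{}P}   [P -> { }]
{{}P} ⇒ {{}{P}}   [P -> { P }]
{{}{P}} ⇒ {{}{PP}}   [P -> P P]
{{}{PP}} ⇒ {{}{PPP}}   [P -> P P]
{{}{PPP}} ⇒ {{}{{}PP}}   [P -> { }]
{{}{{}PP}} ⇒ {{}{{}{}P}}   [P -> { }]
{{}{{}{}P}} ⇒ {{}{{}{}{}}}   [P -> { }]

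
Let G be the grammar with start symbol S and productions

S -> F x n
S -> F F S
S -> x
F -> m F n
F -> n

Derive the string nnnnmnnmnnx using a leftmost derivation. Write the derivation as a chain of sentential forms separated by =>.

S => FFS   [S -> F F S]
FFS => nFS   [F -> n]
nFS => nnS   [F -> n]
nnS => nnFFS   [S -> F F S]
nnFFS => nnnFS   [F -> n]
nnnFS => nnnnS   [F -> n]
nnnnS => nnnnFFS   [S -> F F S]
nnnnFFS => nnnnmFnFS   [F -> m F n]
nnnnmFnFS => nnnnmnnFS   [F -> n]
nnnnmnnFS => nnnnmnnmFnS   [F -> m F n]
nnnnmnnmFnS => nnnnmnnmnnS   [F -> n]
nnnnmnnmnnS => nnnnmnnmnnx   [S -> x]

S => FFS => nFS => nnS => nnFFS => nnnFS => nnnnS => nnnnFFS => nnnnmFnFS => nnnnmnnFS => nnnnmnnmFnS => nnnnmnnmnnS => nnnnmnnmnnx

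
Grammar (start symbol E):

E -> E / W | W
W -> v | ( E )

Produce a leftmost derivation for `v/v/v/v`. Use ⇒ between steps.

E ⇒ E/W   [E -> E / W]
E/W ⇒ E/W/W   [E -> E / W]
E/W/W ⇒ E/W/W/W   [E -> E / W]
E/W/W/W ⇒ W/W/W/W   [E -> W]
W/W/W/W ⇒ v/W/W/W   [W -> v]
v/W/W/W ⇒ v/v/W/W   [W -> v]
v/v/W/W ⇒ v/v/v/W   [W -> v]
v/v/v/W ⇒ v/v/v/v   [W -> v]

E ⇒ E/W ⇒ E/W/W ⇒ E/W/W/W ⇒ W/W/W/W ⇒ v/W/W/W ⇒ v/v/W/W ⇒ v/v/v/W ⇒ v/v/v/v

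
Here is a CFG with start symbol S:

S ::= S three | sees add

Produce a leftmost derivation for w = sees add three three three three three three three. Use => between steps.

S => S three   [S ::= S three]
S three => S three three   [S ::= S three]
S three three => S three three three   [S ::= S three]
S three three three => S three three three three   [S ::= S three]
S three three three three => S three three three three three   [S ::= S three]
S three three three three three => S three three three three three three   [S ::= S three]
S three three three three three three => S three three three three three three three   [S ::= S three]
S three three three three three three three => sees add three three three three three three three   [S ::= sees add]

S => S three => S three three => S three three three => S three three three three => S three three three three three => S three three three three three three => S three three three three three three three => sees add three three three three three three three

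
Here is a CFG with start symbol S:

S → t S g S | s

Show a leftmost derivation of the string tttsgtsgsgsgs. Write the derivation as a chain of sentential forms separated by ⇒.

S⇒tSgS⇒ttSgSgS⇒tttSgSgSgS⇒tttsgSgSgS⇒tttsgtSgSgSgS⇒tttsgtsgSgSgS⇒tttsgtsgsgSgS⇒tttsgtsgsgsgS⇒tttsgtsgsgsgs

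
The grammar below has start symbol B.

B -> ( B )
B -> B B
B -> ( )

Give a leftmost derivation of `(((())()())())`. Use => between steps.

B=>(B)=>(BB)=>((B)B)=>((BB)B)=>((BBB)B)=>(((B)BB)B)=>(((())BB)B)=>(((())()B)B)=>(((())()())B)=>(((())()())())

B => (B)   [B -> ( B )]
(B) => (BB)   [B -> B B]
(BB) => ((B)B)   [B -> ( B )]
((B)B) => ((BB)B)   [B -> B B]
((BB)B) => ((BBB)B)   [B -> B B]
((BBB)B) => (((B)BB)B)   [B -> ( B )]
(((B)BB)B) => (((())BB)B)   [B -> ( )]
(((())BB)B) => (((())()B)B)   [B -> ( )]
(((())()B)B) => (((())()())B)   [B -> ( )]
(((())()())B) => (((())()())())   [B -> ( )]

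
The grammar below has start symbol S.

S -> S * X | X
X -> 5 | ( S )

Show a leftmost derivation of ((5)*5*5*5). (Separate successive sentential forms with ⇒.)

S ⇒ X   [S -> X]
X ⇒ (S)   [X -> ( S )]
(S) ⇒ (S*X)   [S -> S * X]
(S*X) ⇒ (S*X*X)   [S -> S * X]
(S*X*X) ⇒ (S*X*X*X)   [S -> S * X]
(S*X*X*X) ⇒ (X*X*X*X)   [S -> X]
(X*X*X*X) ⇒ ((S)*X*X*X)   [X -> ( S )]
((S)*X*X*X) ⇒ ((X)*X*X*X)   [S -> X]
((X)*X*X*X) ⇒ ((5)*X*X*X)   [X -> 5]
((5)*X*X*X) ⇒ ((5)*5*X*X)   [X -> 5]
((5)*5*X*X) ⇒ ((5)*5*5*X)   [X -> 5]
((5)*5*5*X) ⇒ ((5)*5*5*5)   [X -> 5]

S ⇒ X ⇒ (S) ⇒ (S*X) ⇒ (S*X*X) ⇒ (S*X*X*X) ⇒ (X*X*X*X) ⇒ ((S)*X*X*X) ⇒ ((X)*X*X*X) ⇒ ((5)*X*X*X) ⇒ ((5)*5*X*X) ⇒ ((5)*5*5*X) ⇒ ((5)*5*5*5)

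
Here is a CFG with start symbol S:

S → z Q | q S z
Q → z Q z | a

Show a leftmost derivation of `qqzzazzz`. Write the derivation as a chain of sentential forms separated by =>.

S => qSz   [S → q S z]
qSz => qqSzz   [S → q S z]
qqSzz => qqzQzz   [S → z Q]
qqzQzz => qqzzQzzz   [Q → z Q z]
qqzzQzzz => qqzzazzz   [Q → a]

S => qSz => qqSzz => qqzQzz => qqzzQzzz => qqzzazzz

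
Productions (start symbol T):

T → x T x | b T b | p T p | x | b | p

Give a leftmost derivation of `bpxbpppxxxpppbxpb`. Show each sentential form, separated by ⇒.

T ⇒ bTb   [T → b T b]
bTb ⇒ bpTpb   [T → p T p]
bpTpb ⇒ bpxTxpb   [T → x T x]
bpxTxpb ⇒ bpxbTbxpb   [T → b T b]
bpxbTbxpb ⇒ bpxbpTpbxpb   [T → p T p]
bpxbpTpbxpb ⇒ bpxbppTppbxpb   [T → p T p]
bpxbppTppbxpb ⇒ bpxbpppTpppbxpb   [T → p T p]
bpxbpppTpppbxpb ⇒ bpxbpppxTxpppbxpb   [T → x T x]
bpxbpppxTxpppbxpb ⇒ bpxbpppxxxpppbxpb   [T → x]

T⇒bTb⇒bpTpb⇒bpxTxpb⇒bpxbTbxpb⇒bpxbpTpbxpb⇒bpxbppTppbxpb⇒bpxbpppTpppbxpb⇒bpxbpppxTxpppbxpb⇒bpxbpppxxxpppbxpb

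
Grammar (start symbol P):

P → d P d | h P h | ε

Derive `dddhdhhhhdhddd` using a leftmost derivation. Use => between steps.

P => dPd => ddPdd => dddPddd => dddhPhddd => dddhdPdhddd => dddhdhPhdhddd => dddhdhhPhhdhddd => dddhdhhhhdhddd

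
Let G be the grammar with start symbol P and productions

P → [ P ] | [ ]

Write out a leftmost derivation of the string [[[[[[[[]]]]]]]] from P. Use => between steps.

P => [P]   [P → [ P ]]
[P] => [[P]]   [P → [ P ]]
[[P]] => [[[P]]]   [P → [ P ]]
[[[P]]] => [[[[P]]]]   [P → [ P ]]
[[[[P]]]] => [[[[[P]]]]]   [P → [ P ]]
[[[[[P]]]]] => [[[[[[P]]]]]]   [P → [ P ]]
[[[[[[P]]]]]] => [[[[[[[P]]]]]]]   [P → [ P ]]
[[[[[[[P]]]]]]] => [[[[[[[[]]]]]]]]   [P → [ ]]

P => [P] => [[P]] => [[[P]]] => [[[[P]]]] => [[[[[P]]]]] => [[[[[[P]]]]]] => [[[[[[[P]]]]]]] => [[[[[[[[]]]]]]]]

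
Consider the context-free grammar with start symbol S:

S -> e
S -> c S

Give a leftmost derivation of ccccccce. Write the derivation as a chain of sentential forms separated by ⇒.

S ⇒ cS ⇒ ccS ⇒ cccS ⇒ ccccS ⇒ cccccS ⇒ ccccccS ⇒ cccccccS ⇒ ccccccce

S ⇒ cS   [S -> c S]
cS ⇒ ccS   [S -> c S]
ccS ⇒ cccS   [S -> c S]
cccS ⇒ ccccS   [S -> c S]
ccccS ⇒ cccccS   [S -> c S]
cccccS ⇒ ccccccS   [S -> c S]
ccccccS ⇒ cccccccS   [S -> c S]
cccccccS ⇒ ccccccce   [S -> e]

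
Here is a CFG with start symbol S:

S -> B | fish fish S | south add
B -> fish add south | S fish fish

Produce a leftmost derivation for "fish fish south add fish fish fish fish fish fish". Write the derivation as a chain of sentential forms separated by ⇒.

S ⇒ B ⇒ S fish fish ⇒ fish fish S fish fish ⇒ fish fish B fish fish ⇒ fish fish S fish fish fish fish ⇒ fish fish B fish fish fish fish ⇒ fish fish S fish fish fish fish fish fish ⇒ fish fish south add fish fish fish fish fish fish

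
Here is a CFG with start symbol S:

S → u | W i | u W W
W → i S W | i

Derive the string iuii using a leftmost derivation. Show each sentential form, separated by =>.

S => Wi   [S → W i]
Wi => iSWi   [W → i S W]
iSWi => iuWi   [S → u]
iuWi => iuii   [W → i]

S => Wi => iSWi => iuWi => iuii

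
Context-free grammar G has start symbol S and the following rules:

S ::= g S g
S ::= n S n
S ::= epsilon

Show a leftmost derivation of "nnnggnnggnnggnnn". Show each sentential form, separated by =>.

S => nSn   [S ::= n S n]
nSn => nnSnn   [S ::= n S n]
nnSnn => nnnSnnn   [S ::= n S n]
nnnSnnn => nnngSgnnn   [S ::= g S g]
nnngSgnnn => nnnggSggnnn   [S ::= g S g]
nnnggSggnnn => nnnggnSnggnnn   [S ::= n S n]
nnnggnSnggnnn => nnnggnnSnnggnnn   [S ::= n S n]
nnnggnnSnnggnnn => nnnggnngSgnnggnnn   [S ::= g S g]
nnnggnngSgnnggnnn => nnnggnnggnnggnnn   [S ::= epsilon]

S => nSn => nnSnn => nnnSnnn => nnngSgnnn => nnnggSggnnn => nnnggnSnggnnn => nnnggnnSnnggnnn => nnnggnngSgnnggnnn => nnnggnnggnnggnnn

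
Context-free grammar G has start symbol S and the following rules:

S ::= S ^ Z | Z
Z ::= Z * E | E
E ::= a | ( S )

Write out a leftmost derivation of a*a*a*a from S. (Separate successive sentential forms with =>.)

S => Z => Z*E => Z*E*E => Z*E*E*E => E*E*E*E => a*E*E*E => a*a*E*E => a*a*a*E => a*a*a*a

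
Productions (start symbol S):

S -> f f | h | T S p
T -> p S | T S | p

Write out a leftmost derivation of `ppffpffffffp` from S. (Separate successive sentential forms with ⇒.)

S ⇒ TSp   [S -> T S p]
TSp ⇒ TSSp   [T -> T S]
TSSp ⇒ TSSSp   [T -> T S]
TSSSp ⇒ pSSSSp   [T -> p S]
pSSSSp ⇒ pTSpSSSp   [S -> T S p]
pTSpSSSp ⇒ ppSpSSSp   [T -> p]
ppSpSSSp ⇒ ppffpSSSp   [S -> f f]
ppffpSSSp ⇒ ppffpffSSp   [S -> f f]
ppffpffSSp ⇒ ppffpffffSp   [S -> f f]
ppffpffffSp ⇒ ppffpffffffp   [S -> f f]

S⇒TSp⇒TSSp⇒TSSSp⇒pSSSSp⇒pTSpSSSp⇒ppSpSSSp⇒ppffpSSSp⇒ppffpffSSp⇒ppffpffffSp⇒ppffpffffffp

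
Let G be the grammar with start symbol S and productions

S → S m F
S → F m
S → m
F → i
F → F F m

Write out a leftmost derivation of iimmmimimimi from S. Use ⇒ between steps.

S ⇒ SmF ⇒ SmFmF ⇒ SmFmFmF ⇒ SmFmFmFmF ⇒ FmmFmFmFmF ⇒ FFmmmFmFmFmF ⇒ iFmmmFmFmFmF ⇒ iimmmFmFmFmF ⇒ iimmmimFmFmF ⇒ iimmmimimFmF ⇒ iimmmimimimF ⇒ iimmmimimimi

S ⇒ SmF   [S → S m F]
SmF ⇒ SmFmF   [S → S m F]
SmFmF ⇒ SmFmFmF   [S → S m F]
SmFmFmF ⇒ SmFmFmFmF   [S → S m F]
SmFmFmFmF ⇒ FmmFmFmFmF   [S → F m]
FmmFmFmFmF ⇒ FFmmmFmFmFmF   [F → F F m]
FFmmmFmFmFmF ⇒ iFmmmFmFmFmF   [F → i]
iFmmmFmFmFmF ⇒ iimmmFmFmFmF   [F → i]
iimmmFmFmFmF ⇒ iimmmimFmFmF   [F → i]
iimmmimFmFmF ⇒ iimmmimimFmF   [F → i]
iimmmimimFmF ⇒ iimmmimimimF   [F → i]
iimmmimimimF ⇒ iimmmimimimi   [F → i]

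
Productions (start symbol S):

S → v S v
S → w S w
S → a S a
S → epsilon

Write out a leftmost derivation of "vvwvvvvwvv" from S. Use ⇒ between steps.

S⇒vSv⇒vvSvv⇒vvwSwvv⇒vvwvSvwvv⇒vvwvvSvvwvv⇒vvwvvvvwvv

S ⇒ vSv   [S → v S v]
vSv ⇒ vvSvv   [S → v S v]
vvSvv ⇒ vvwSwvv   [S → w S w]
vvwSwvv ⇒ vvwvSvwvv   [S → v S v]
vvwvSvwvv ⇒ vvwvvSvvwvv   [S → v S v]
vvwvvSvvwvv ⇒ vvwvvvvwvv   [S → epsilon]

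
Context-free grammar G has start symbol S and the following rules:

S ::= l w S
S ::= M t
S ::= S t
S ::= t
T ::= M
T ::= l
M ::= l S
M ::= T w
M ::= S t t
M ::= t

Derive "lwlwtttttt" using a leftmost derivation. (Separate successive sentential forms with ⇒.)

S⇒lwS⇒lwMt⇒lwSttt⇒lwStttt⇒lwSttttt⇒lwMtttttt⇒lwTwtttttt⇒lwlwtttttt

S ⇒ lwS   [S ::= l w S]
lwS ⇒ lwMt   [S ::= M t]
lwMt ⇒ lwSttt   [M ::= S t t]
lwSttt ⇒ lwStttt   [S ::= S t]
lwStttt ⇒ lwSttttt   [S ::= S t]
lwSttttt ⇒ lwMtttttt   [S ::= M t]
lwMtttttt ⇒ lwTwtttttt   [M ::= T w]
lwTwtttttt ⇒ lwlwtttttt   [T ::= l]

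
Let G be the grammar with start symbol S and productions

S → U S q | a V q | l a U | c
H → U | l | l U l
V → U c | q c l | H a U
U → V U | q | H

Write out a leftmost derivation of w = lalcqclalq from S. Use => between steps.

S => laU => laVU => laUcU => laHcU => lalcU => lalcVU => lalcUcU => lalcqcU => lalcqcVU => lalcqcHaUU => lalcqclaUU => lalcqclaHU => lalcqclalU => lalcqclalq

S => laU   [S → l a U]
laU => laVU   [U → V U]
laVU => laUcU   [V → U c]
laUcU => laHcU   [U → H]
laHcU => lalcU   [H → l]
lalcU => lalcVU   [U → V U]
lalcVU => lalcUcU   [V → U c]
lalcUcU => lalcqcU   [U → q]
lalcqcU => lalcqcVU   [U → V U]
lalcqcVU => lalcqcHaUU   [V → H a U]
lalcqcHaUU => lalcqclaUU   [H → l]
lalcqclaUU => lalcqclaHU   [U → H]
lalcqclaHU => lalcqclalU   [H → l]
lalcqclalU => lalcqclalq   [U → q]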